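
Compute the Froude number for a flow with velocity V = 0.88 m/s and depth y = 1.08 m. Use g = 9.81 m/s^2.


The Froude number is defined as Fr = V / sqrt(g*y).
g*y = 9.81 * 1.08 = 10.5948.
sqrt(g*y) = sqrt(10.5948) = 3.255.
Fr = 0.88 / 3.255 = 0.2704.

0.2704


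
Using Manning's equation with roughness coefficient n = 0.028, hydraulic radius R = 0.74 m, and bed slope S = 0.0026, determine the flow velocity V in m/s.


Manning's equation gives V = (1/n) * R^(2/3) * S^(1/2).
First, compute R^(2/3) = 0.74^(2/3) = 0.8181.
Next, S^(1/2) = 0.0026^(1/2) = 0.05099.
Then 1/n = 1/0.028 = 35.71.
V = 35.71 * 0.8181 * 0.05099 = 1.4899 m/s.

1.4899


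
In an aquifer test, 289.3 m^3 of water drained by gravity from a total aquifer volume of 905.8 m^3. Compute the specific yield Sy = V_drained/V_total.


Specific yield Sy = Volume drained / Total volume.
Sy = 289.3 / 905.8
   = 0.3194.

0.3194


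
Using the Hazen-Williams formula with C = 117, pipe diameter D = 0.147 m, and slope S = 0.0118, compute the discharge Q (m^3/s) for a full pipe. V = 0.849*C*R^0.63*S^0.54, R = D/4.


For a full circular pipe, R = D/4 = 0.147/4 = 0.0367 m.
V = 0.849 * 117 * 0.0367^0.63 * 0.0118^0.54
  = 0.849 * 117 * 0.124771 * 0.090953
  = 1.1273 m/s.
Pipe area A = pi*D^2/4 = pi*0.147^2/4 = 0.017 m^2.
Q = A * V = 0.017 * 1.1273 = 0.0191 m^3/s.

0.0191


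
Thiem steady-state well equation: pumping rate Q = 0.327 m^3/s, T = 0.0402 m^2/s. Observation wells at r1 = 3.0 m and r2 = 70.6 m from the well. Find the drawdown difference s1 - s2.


Thiem equation: s1 - s2 = Q/(2*pi*T) * ln(r2/r1).
ln(r2/r1) = ln(70.6/3.0) = 3.1584.
Q/(2*pi*T) = 0.327 / (2*pi*0.0402) = 0.327 / 0.2526 = 1.2946.
s1 - s2 = 1.2946 * 3.1584 = 4.0889 m.

4.0889


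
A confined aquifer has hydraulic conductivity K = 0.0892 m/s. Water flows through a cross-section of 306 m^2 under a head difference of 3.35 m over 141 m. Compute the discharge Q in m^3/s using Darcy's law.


Darcy's law: Q = K * A * i, where i = dh/L.
Hydraulic gradient i = 3.35 / 141 = 0.023759.
Q = 0.0892 * 306 * 0.023759
  = 0.6485 m^3/s.

0.6485


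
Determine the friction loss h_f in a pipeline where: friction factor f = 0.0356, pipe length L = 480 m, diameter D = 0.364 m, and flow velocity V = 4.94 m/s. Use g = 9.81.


Darcy-Weisbach equation: h_f = f * (L/D) * V^2/(2g).
f * L/D = 0.0356 * 480/0.364 = 46.9451.
V^2/(2g) = 4.94^2 / (2*9.81) = 24.4036 / 19.62 = 1.2438 m.
h_f = 46.9451 * 1.2438 = 58.391 m.

58.391


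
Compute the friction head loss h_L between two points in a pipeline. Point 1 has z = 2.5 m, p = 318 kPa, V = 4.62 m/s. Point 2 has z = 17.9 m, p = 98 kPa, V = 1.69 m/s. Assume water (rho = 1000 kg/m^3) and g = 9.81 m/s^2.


Total head at each section: H = z + p/(rho*g) + V^2/(2g).
H1 = 2.5 + 318*1000/(1000*9.81) + 4.62^2/(2*9.81)
   = 2.5 + 32.416 + 1.0879
   = 36.004 m.
H2 = 17.9 + 98*1000/(1000*9.81) + 1.69^2/(2*9.81)
   = 17.9 + 9.99 + 0.1456
   = 28.035 m.
h_L = H1 - H2 = 36.004 - 28.035 = 7.968 m.

7.968


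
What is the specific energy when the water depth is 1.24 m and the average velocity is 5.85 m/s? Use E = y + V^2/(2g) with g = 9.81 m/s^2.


Specific energy E = y + V^2/(2g).
Velocity head = V^2/(2g) = 5.85^2 / (2*9.81) = 34.2225 / 19.62 = 1.7443 m.
E = 1.24 + 1.7443 = 2.9843 m.

2.9843


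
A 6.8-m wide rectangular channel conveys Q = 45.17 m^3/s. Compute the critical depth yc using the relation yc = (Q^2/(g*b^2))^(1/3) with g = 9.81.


Using yc = (Q^2 / (g * b^2))^(1/3):
Q^2 = 45.17^2 = 2040.33.
g * b^2 = 9.81 * 6.8^2 = 9.81 * 46.24 = 453.61.
Q^2 / (g*b^2) = 2040.33 / 453.61 = 4.498.
yc = 4.498^(1/3) = 1.6507 m.

1.6507


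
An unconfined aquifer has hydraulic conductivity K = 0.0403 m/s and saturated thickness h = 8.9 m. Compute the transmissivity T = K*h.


Transmissivity is defined as T = K * h.
T = 0.0403 * 8.9
  = 0.3587 m^2/s.

0.3587


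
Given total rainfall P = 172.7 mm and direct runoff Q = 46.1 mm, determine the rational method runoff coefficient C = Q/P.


The runoff coefficient C = runoff depth / rainfall depth.
C = 46.1 / 172.7
  = 0.2669.

0.2669


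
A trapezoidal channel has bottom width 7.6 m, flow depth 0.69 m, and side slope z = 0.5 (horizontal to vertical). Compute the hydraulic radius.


For a trapezoidal section with side slope z:
A = (b + z*y)*y = (7.6 + 0.5*0.69)*0.69 = 5.482 m^2.
P = b + 2*y*sqrt(1 + z^2) = 7.6 + 2*0.69*sqrt(1 + 0.5^2) = 9.143 m.
R = A/P = 5.482 / 9.143 = 0.5996 m.

0.5996


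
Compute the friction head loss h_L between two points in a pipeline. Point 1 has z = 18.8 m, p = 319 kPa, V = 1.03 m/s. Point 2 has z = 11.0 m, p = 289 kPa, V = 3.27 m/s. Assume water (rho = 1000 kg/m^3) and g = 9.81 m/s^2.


Total head at each section: H = z + p/(rho*g) + V^2/(2g).
H1 = 18.8 + 319*1000/(1000*9.81) + 1.03^2/(2*9.81)
   = 18.8 + 32.518 + 0.0541
   = 51.372 m.
H2 = 11.0 + 289*1000/(1000*9.81) + 3.27^2/(2*9.81)
   = 11.0 + 29.46 + 0.545
   = 41.005 m.
h_L = H1 - H2 = 51.372 - 41.005 = 10.367 m.

10.367


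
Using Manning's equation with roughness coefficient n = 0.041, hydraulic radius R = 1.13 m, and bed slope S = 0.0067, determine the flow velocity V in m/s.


Manning's equation gives V = (1/n) * R^(2/3) * S^(1/2).
First, compute R^(2/3) = 1.13^(2/3) = 1.0849.
Next, S^(1/2) = 0.0067^(1/2) = 0.081854.
Then 1/n = 1/0.041 = 24.39.
V = 24.39 * 1.0849 * 0.081854 = 2.1659 m/s.

2.1659


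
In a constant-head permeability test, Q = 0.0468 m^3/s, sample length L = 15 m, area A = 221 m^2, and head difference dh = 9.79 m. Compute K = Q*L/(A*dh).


From K = Q*L / (A*dh):
Numerator: Q*L = 0.0468 * 15 = 0.702.
Denominator: A*dh = 221 * 9.79 = 2163.59.
K = 0.702 / 2163.59 = 0.000324 m/s.

0.000324


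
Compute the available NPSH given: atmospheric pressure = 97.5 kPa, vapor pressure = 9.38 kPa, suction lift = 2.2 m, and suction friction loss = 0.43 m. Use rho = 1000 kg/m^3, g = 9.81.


NPSHa = p_atm/(rho*g) - z_s - hf_s - p_vap/(rho*g).
p_atm/(rho*g) = 97.5*1000 / (1000*9.81) = 9.939 m.
p_vap/(rho*g) = 9.38*1000 / (1000*9.81) = 0.956 m.
NPSHa = 9.939 - 2.2 - 0.43 - 0.956
      = 6.35 m.

6.35


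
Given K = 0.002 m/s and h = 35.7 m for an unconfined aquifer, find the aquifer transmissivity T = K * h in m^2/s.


Transmissivity is defined as T = K * h.
T = 0.002 * 35.7
  = 0.0714 m^2/s.

0.0714


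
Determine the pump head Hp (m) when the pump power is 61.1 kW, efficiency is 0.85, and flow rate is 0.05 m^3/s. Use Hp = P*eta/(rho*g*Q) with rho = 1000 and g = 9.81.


Pump head formula: Hp = P * eta / (rho * g * Q).
Numerator: P * eta = 61.1 * 1000 * 0.85 = 51935.0 W.
Denominator: rho * g * Q = 1000 * 9.81 * 0.05 = 490.5.
Hp = 51935.0 / 490.5 = 105.88 m.

105.88


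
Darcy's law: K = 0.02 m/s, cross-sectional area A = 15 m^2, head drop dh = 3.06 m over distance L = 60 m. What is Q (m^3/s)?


Darcy's law: Q = K * A * i, where i = dh/L.
Hydraulic gradient i = 3.06 / 60 = 0.051.
Q = 0.02 * 15 * 0.051
  = 0.0153 m^3/s.

0.0153


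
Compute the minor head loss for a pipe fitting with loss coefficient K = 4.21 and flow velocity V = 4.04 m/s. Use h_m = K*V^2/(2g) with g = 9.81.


Minor loss formula: h_m = K * V^2/(2g).
V^2 = 4.04^2 = 16.3216.
V^2/(2g) = 16.3216 / 19.62 = 0.8319 m.
h_m = 4.21 * 0.8319 = 3.5022 m.

3.5022


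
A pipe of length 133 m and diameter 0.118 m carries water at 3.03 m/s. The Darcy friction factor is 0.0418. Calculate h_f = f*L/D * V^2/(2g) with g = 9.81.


Darcy-Weisbach equation: h_f = f * (L/D) * V^2/(2g).
f * L/D = 0.0418 * 133/0.118 = 47.1136.
V^2/(2g) = 3.03^2 / (2*9.81) = 9.1809 / 19.62 = 0.4679 m.
h_f = 47.1136 * 0.4679 = 22.046 m.

22.046


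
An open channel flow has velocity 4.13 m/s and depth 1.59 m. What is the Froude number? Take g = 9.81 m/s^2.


The Froude number is defined as Fr = V / sqrt(g*y).
g*y = 9.81 * 1.59 = 15.5979.
sqrt(g*y) = sqrt(15.5979) = 3.9494.
Fr = 4.13 / 3.9494 = 1.0457.

1.0457


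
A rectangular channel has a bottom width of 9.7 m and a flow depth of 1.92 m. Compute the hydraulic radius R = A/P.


For a rectangular section:
Flow area A = b * y = 9.7 * 1.92 = 18.62 m^2.
Wetted perimeter P = b + 2y = 9.7 + 2*1.92 = 13.54 m.
Hydraulic radius R = A/P = 18.62 / 13.54 = 1.3755 m.

1.3755


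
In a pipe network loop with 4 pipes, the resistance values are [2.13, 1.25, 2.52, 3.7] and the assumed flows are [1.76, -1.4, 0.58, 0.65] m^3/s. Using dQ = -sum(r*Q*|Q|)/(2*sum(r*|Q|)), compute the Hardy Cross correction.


Numerator terms (r*Q*|Q|): 2.13*1.76*|1.76| = 6.5979; 1.25*-1.4*|-1.4| = -2.45; 2.52*0.58*|0.58| = 0.8477; 3.7*0.65*|0.65| = 1.5633.
Sum of numerator = 6.5589.
Denominator terms (r*|Q|): 2.13*|1.76| = 3.7488; 1.25*|-1.4| = 1.75; 2.52*|0.58| = 1.4616; 3.7*|0.65| = 2.405.
2 * sum of denominator = 2 * 9.3654 = 18.7308.
dQ = -6.5589 / 18.7308 = -0.3502 m^3/s.

-0.3502


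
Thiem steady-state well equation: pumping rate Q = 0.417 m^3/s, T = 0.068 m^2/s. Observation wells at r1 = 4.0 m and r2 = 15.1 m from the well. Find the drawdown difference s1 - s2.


Thiem equation: s1 - s2 = Q/(2*pi*T) * ln(r2/r1).
ln(r2/r1) = ln(15.1/4.0) = 1.3284.
Q/(2*pi*T) = 0.417 / (2*pi*0.068) = 0.417 / 0.4273 = 0.976.
s1 - s2 = 0.976 * 1.3284 = 1.2965 m.

1.2965


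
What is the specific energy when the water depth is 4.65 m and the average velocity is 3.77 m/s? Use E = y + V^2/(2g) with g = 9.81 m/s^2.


Specific energy E = y + V^2/(2g).
Velocity head = V^2/(2g) = 3.77^2 / (2*9.81) = 14.2129 / 19.62 = 0.7244 m.
E = 4.65 + 0.7244 = 5.3744 m.

5.3744


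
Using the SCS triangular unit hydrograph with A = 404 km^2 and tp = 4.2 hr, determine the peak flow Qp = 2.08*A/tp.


SCS formula: Qp = 2.08 * A / tp.
Qp = 2.08 * 404 / 4.2
   = 840.32 / 4.2
   = 200.08 m^3/s per cm.

200.08


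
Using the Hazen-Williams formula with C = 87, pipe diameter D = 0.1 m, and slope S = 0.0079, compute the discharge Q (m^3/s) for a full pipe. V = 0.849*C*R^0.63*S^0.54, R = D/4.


For a full circular pipe, R = D/4 = 0.1/4 = 0.025 m.
V = 0.849 * 87 * 0.025^0.63 * 0.0079^0.54
  = 0.849 * 87 * 0.097882 * 0.073235
  = 0.5295 m/s.
Pipe area A = pi*D^2/4 = pi*0.1^2/4 = 0.0079 m^2.
Q = A * V = 0.0079 * 0.5295 = 0.0042 m^3/s.

0.0042


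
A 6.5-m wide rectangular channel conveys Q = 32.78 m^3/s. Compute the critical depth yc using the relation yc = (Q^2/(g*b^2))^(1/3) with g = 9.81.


Using yc = (Q^2 / (g * b^2))^(1/3):
Q^2 = 32.78^2 = 1074.53.
g * b^2 = 9.81 * 6.5^2 = 9.81 * 42.25 = 414.47.
Q^2 / (g*b^2) = 1074.53 / 414.47 = 2.5925.
yc = 2.5925^(1/3) = 1.3737 m.

1.3737


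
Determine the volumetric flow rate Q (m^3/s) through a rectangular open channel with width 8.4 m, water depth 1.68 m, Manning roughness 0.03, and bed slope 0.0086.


For a rectangular channel, the cross-sectional area A = b * y = 8.4 * 1.68 = 14.11 m^2.
The wetted perimeter P = b + 2y = 8.4 + 2*1.68 = 11.76 m.
Hydraulic radius R = A/P = 14.11/11.76 = 1.2 m.
Velocity V = (1/n)*R^(2/3)*S^(1/2) = (1/0.03)*1.2^(2/3)*0.0086^(1/2) = 3.4907 m/s.
Discharge Q = A * V = 14.11 * 3.4907 = 49.261 m^3/s.

49.261


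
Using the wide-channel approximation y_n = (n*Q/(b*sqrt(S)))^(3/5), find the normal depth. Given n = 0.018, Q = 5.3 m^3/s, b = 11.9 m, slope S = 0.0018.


We use the wide-channel approximation y_n = (n*Q/(b*sqrt(S)))^(3/5).
sqrt(S) = sqrt(0.0018) = 0.042426.
Numerator: n*Q = 0.018 * 5.3 = 0.0954.
Denominator: b*sqrt(S) = 11.9 * 0.042426 = 0.504869.
arg = 0.189.
y_n = 0.189^(3/5) = 0.368 m.

0.368


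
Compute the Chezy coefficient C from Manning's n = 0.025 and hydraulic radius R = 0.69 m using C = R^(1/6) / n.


The Chezy coefficient relates to Manning's n through C = R^(1/6) / n.
R^(1/6) = 0.69^(1/6) = 0.94003.
C = 0.94003 / 0.025 = 37.6 m^(1/2)/s.

37.6


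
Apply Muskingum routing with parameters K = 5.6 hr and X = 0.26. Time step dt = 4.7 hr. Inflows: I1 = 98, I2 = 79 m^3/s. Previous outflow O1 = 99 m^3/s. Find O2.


Muskingum coefficients:
denom = 2*K*(1-X) + dt = 2*5.6*(1-0.26) + 4.7 = 12.988.
C0 = (dt - 2*K*X)/denom = (4.7 - 2*5.6*0.26)/12.988 = 0.1377.
C1 = (dt + 2*K*X)/denom = (4.7 + 2*5.6*0.26)/12.988 = 0.5861.
C2 = (2*K*(1-X) - dt)/denom = 0.2763.
O2 = C0*I2 + C1*I1 + C2*O1
   = 0.1377*79 + 0.5861*98 + 0.2763*99
   = 95.66 m^3/s.

95.66


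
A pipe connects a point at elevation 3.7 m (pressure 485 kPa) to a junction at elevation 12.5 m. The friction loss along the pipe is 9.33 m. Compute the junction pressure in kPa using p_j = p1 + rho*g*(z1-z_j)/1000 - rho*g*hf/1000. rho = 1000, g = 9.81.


Junction pressure: p_j = p1 + rho*g*(z1 - z_j)/1000 - rho*g*hf/1000.
Elevation term = 1000*9.81*(3.7 - 12.5)/1000 = -86.328 kPa.
Friction term = 1000*9.81*9.33/1000 = 91.527 kPa.
p_j = 485 + -86.328 - 91.527 = 307.14 kPa.

307.14


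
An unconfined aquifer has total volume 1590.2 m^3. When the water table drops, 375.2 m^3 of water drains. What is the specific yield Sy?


Specific yield Sy = Volume drained / Total volume.
Sy = 375.2 / 1590.2
   = 0.2359.

0.2359


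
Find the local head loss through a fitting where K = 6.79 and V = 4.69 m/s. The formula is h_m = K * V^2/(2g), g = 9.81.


Minor loss formula: h_m = K * V^2/(2g).
V^2 = 4.69^2 = 21.9961.
V^2/(2g) = 21.9961 / 19.62 = 1.1211 m.
h_m = 6.79 * 1.1211 = 7.6123 m.

7.6123


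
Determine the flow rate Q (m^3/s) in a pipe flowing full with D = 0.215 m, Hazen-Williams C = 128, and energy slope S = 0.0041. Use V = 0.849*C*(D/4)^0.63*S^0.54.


For a full circular pipe, R = D/4 = 0.215/4 = 0.0537 m.
V = 0.849 * 128 * 0.0537^0.63 * 0.0041^0.54
  = 0.849 * 128 * 0.15854 * 0.051393
  = 0.8854 m/s.
Pipe area A = pi*D^2/4 = pi*0.215^2/4 = 0.0363 m^2.
Q = A * V = 0.0363 * 0.8854 = 0.0321 m^3/s.

0.0321


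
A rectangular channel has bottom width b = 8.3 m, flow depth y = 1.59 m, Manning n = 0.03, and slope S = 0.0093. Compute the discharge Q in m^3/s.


For a rectangular channel, the cross-sectional area A = b * y = 8.3 * 1.59 = 13.2 m^2.
The wetted perimeter P = b + 2y = 8.3 + 2*1.59 = 11.48 m.
Hydraulic radius R = A/P = 13.2/11.48 = 1.1496 m.
Velocity V = (1/n)*R^(2/3)*S^(1/2) = (1/0.03)*1.1496^(2/3)*0.0093^(1/2) = 3.5276 m/s.
Discharge Q = A * V = 13.2 * 3.5276 = 46.553 m^3/s.

46.553


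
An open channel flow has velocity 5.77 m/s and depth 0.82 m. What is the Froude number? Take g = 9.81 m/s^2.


The Froude number is defined as Fr = V / sqrt(g*y).
g*y = 9.81 * 0.82 = 8.0442.
sqrt(g*y) = sqrt(8.0442) = 2.8362.
Fr = 5.77 / 2.8362 = 2.0344.

2.0344


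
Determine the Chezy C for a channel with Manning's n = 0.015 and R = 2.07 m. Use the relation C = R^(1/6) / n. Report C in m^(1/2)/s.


The Chezy coefficient relates to Manning's n through C = R^(1/6) / n.
R^(1/6) = 2.07^(1/6) = 1.128916.
C = 1.128916 / 0.015 = 75.26 m^(1/2)/s.

75.26


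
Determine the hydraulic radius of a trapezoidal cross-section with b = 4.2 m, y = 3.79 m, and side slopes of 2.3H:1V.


For a trapezoidal section with side slope z:
A = (b + z*y)*y = (4.2 + 2.3*3.79)*3.79 = 48.955 m^2.
P = b + 2*y*sqrt(1 + z^2) = 4.2 + 2*3.79*sqrt(1 + 2.3^2) = 23.211 m.
R = A/P = 48.955 / 23.211 = 2.1092 m.

2.1092


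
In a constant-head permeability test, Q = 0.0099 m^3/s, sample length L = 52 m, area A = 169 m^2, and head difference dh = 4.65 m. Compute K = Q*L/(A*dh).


From K = Q*L / (A*dh):
Numerator: Q*L = 0.0099 * 52 = 0.5148.
Denominator: A*dh = 169 * 4.65 = 785.85.
K = 0.5148 / 785.85 = 0.000655 m/s.

0.000655


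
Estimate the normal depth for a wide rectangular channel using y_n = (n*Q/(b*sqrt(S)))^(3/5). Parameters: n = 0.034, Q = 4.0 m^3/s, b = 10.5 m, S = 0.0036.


We use the wide-channel approximation y_n = (n*Q/(b*sqrt(S)))^(3/5).
sqrt(S) = sqrt(0.0036) = 0.06.
Numerator: n*Q = 0.034 * 4.0 = 0.136.
Denominator: b*sqrt(S) = 10.5 * 0.06 = 0.63.
arg = 0.2159.
y_n = 0.2159^(3/5) = 0.3986 m.

0.3986


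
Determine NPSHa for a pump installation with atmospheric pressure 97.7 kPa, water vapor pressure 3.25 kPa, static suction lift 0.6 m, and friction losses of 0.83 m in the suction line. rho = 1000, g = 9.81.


NPSHa = p_atm/(rho*g) - z_s - hf_s - p_vap/(rho*g).
p_atm/(rho*g) = 97.7*1000 / (1000*9.81) = 9.959 m.
p_vap/(rho*g) = 3.25*1000 / (1000*9.81) = 0.331 m.
NPSHa = 9.959 - 0.6 - 0.83 - 0.331
      = 8.2 m.

8.2


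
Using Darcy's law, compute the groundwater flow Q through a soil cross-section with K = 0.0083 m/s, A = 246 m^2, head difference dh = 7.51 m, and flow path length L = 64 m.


Darcy's law: Q = K * A * i, where i = dh/L.
Hydraulic gradient i = 7.51 / 64 = 0.117344.
Q = 0.0083 * 246 * 0.117344
  = 0.2396 m^3/s.

0.2396


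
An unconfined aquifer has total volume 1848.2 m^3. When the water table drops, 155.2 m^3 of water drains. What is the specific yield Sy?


Specific yield Sy = Volume drained / Total volume.
Sy = 155.2 / 1848.2
   = 0.084.

0.084


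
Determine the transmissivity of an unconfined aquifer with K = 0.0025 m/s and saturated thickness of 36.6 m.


Transmissivity is defined as T = K * h.
T = 0.0025 * 36.6
  = 0.0915 m^2/s.

0.0915


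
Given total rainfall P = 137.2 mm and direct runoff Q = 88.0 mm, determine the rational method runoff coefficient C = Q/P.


The runoff coefficient C = runoff depth / rainfall depth.
C = 88.0 / 137.2
  = 0.6414.

0.6414


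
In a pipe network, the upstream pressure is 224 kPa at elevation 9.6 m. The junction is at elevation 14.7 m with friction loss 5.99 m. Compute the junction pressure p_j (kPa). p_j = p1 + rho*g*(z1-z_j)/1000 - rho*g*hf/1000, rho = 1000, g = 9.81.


Junction pressure: p_j = p1 + rho*g*(z1 - z_j)/1000 - rho*g*hf/1000.
Elevation term = 1000*9.81*(9.6 - 14.7)/1000 = -50.031 kPa.
Friction term = 1000*9.81*5.99/1000 = 58.762 kPa.
p_j = 224 + -50.031 - 58.762 = 115.21 kPa.

115.21


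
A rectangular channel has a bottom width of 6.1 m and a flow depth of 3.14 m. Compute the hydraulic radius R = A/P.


For a rectangular section:
Flow area A = b * y = 6.1 * 3.14 = 19.15 m^2.
Wetted perimeter P = b + 2y = 6.1 + 2*3.14 = 12.38 m.
Hydraulic radius R = A/P = 19.15 / 12.38 = 1.5472 m.

1.5472


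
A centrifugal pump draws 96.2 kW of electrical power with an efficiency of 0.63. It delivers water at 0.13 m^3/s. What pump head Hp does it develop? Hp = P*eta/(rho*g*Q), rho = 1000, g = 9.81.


Pump head formula: Hp = P * eta / (rho * g * Q).
Numerator: P * eta = 96.2 * 1000 * 0.63 = 60606.0 W.
Denominator: rho * g * Q = 1000 * 9.81 * 0.13 = 1275.3.
Hp = 60606.0 / 1275.3 = 47.52 m.

47.52


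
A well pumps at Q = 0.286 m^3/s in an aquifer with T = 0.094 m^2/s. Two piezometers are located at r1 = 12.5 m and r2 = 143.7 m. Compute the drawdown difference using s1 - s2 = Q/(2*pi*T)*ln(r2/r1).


Thiem equation: s1 - s2 = Q/(2*pi*T) * ln(r2/r1).
ln(r2/r1) = ln(143.7/12.5) = 2.442.
Q/(2*pi*T) = 0.286 / (2*pi*0.094) = 0.286 / 0.5906 = 0.4842.
s1 - s2 = 0.4842 * 2.442 = 1.1825 m.

1.1825


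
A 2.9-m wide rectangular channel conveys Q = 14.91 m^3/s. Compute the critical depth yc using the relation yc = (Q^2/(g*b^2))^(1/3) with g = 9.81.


Using yc = (Q^2 / (g * b^2))^(1/3):
Q^2 = 14.91^2 = 222.31.
g * b^2 = 9.81 * 2.9^2 = 9.81 * 8.41 = 82.5.
Q^2 / (g*b^2) = 222.31 / 82.5 = 2.6947.
yc = 2.6947^(1/3) = 1.3915 m.

1.3915


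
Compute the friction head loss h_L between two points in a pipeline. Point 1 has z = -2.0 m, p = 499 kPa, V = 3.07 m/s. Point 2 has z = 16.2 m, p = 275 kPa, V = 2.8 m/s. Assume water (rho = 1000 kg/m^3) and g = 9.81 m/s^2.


Total head at each section: H = z + p/(rho*g) + V^2/(2g).
H1 = -2.0 + 499*1000/(1000*9.81) + 3.07^2/(2*9.81)
   = -2.0 + 50.866 + 0.4804
   = 49.347 m.
H2 = 16.2 + 275*1000/(1000*9.81) + 2.8^2/(2*9.81)
   = 16.2 + 28.033 + 0.3996
   = 44.632 m.
h_L = H1 - H2 = 49.347 - 44.632 = 4.715 m.

4.715


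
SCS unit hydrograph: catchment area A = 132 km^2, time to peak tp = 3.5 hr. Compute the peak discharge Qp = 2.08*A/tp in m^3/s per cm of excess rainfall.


SCS formula: Qp = 2.08 * A / tp.
Qp = 2.08 * 132 / 3.5
   = 274.56 / 3.5
   = 78.45 m^3/s per cm.

78.45


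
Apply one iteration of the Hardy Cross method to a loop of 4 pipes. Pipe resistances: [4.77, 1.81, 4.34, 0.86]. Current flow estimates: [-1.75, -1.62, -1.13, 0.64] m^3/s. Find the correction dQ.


Numerator terms (r*Q*|Q|): 4.77*-1.75*|-1.75| = -14.6081; 1.81*-1.62*|-1.62| = -4.7502; 4.34*-1.13*|-1.13| = -5.5417; 0.86*0.64*|0.64| = 0.3523.
Sum of numerator = -24.5478.
Denominator terms (r*|Q|): 4.77*|-1.75| = 8.3475; 1.81*|-1.62| = 2.9322; 4.34*|-1.13| = 4.9042; 0.86*|0.64| = 0.5504.
2 * sum of denominator = 2 * 16.7343 = 33.4686.
dQ = --24.5478 / 33.4686 = 0.7335 m^3/s.

0.7335


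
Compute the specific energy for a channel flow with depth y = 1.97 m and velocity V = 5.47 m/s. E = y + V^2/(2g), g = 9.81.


Specific energy E = y + V^2/(2g).
Velocity head = V^2/(2g) = 5.47^2 / (2*9.81) = 29.9209 / 19.62 = 1.525 m.
E = 1.97 + 1.525 = 3.495 m.

3.495


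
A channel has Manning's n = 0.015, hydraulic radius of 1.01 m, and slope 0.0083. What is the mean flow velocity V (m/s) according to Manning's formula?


Manning's equation gives V = (1/n) * R^(2/3) * S^(1/2).
First, compute R^(2/3) = 1.01^(2/3) = 1.0067.
Next, S^(1/2) = 0.0083^(1/2) = 0.091104.
Then 1/n = 1/0.015 = 66.67.
V = 66.67 * 1.0067 * 0.091104 = 6.114 m/s.

6.114


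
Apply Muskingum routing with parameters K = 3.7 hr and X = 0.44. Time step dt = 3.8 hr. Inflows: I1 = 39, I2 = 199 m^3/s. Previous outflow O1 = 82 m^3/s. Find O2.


Muskingum coefficients:
denom = 2*K*(1-X) + dt = 2*3.7*(1-0.44) + 3.8 = 7.944.
C0 = (dt - 2*K*X)/denom = (3.8 - 2*3.7*0.44)/7.944 = 0.0685.
C1 = (dt + 2*K*X)/denom = (3.8 + 2*3.7*0.44)/7.944 = 0.8882.
C2 = (2*K*(1-X) - dt)/denom = 0.0433.
O2 = C0*I2 + C1*I1 + C2*O1
   = 0.0685*199 + 0.8882*39 + 0.0433*82
   = 51.82 m^3/s.

51.82


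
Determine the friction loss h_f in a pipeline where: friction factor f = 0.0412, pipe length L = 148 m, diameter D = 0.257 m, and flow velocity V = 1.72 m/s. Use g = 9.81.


Darcy-Weisbach equation: h_f = f * (L/D) * V^2/(2g).
f * L/D = 0.0412 * 148/0.257 = 23.7261.
V^2/(2g) = 1.72^2 / (2*9.81) = 2.9584 / 19.62 = 0.1508 m.
h_f = 23.7261 * 0.1508 = 3.578 m.

3.578


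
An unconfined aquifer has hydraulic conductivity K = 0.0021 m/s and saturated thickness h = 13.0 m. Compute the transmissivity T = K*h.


Transmissivity is defined as T = K * h.
T = 0.0021 * 13.0
  = 0.0273 m^2/s.

0.0273


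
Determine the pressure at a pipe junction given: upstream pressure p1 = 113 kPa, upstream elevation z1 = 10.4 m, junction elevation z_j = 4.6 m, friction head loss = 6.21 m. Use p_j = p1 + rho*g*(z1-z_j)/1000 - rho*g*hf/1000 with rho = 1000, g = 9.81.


Junction pressure: p_j = p1 + rho*g*(z1 - z_j)/1000 - rho*g*hf/1000.
Elevation term = 1000*9.81*(10.4 - 4.6)/1000 = 56.898 kPa.
Friction term = 1000*9.81*6.21/1000 = 60.92 kPa.
p_j = 113 + 56.898 - 60.92 = 108.98 kPa.

108.98


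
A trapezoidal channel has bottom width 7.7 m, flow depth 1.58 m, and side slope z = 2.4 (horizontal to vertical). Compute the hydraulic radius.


For a trapezoidal section with side slope z:
A = (b + z*y)*y = (7.7 + 2.4*1.58)*1.58 = 18.157 m^2.
P = b + 2*y*sqrt(1 + z^2) = 7.7 + 2*1.58*sqrt(1 + 2.4^2) = 15.916 m.
R = A/P = 18.157 / 15.916 = 1.1408 m.

1.1408


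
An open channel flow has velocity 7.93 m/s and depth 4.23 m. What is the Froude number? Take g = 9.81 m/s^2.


The Froude number is defined as Fr = V / sqrt(g*y).
g*y = 9.81 * 4.23 = 41.4963.
sqrt(g*y) = sqrt(41.4963) = 6.4418.
Fr = 7.93 / 6.4418 = 1.231.

1.231


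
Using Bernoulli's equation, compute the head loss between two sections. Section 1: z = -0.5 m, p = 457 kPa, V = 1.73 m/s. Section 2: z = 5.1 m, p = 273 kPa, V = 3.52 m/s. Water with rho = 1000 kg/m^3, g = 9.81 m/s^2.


Total head at each section: H = z + p/(rho*g) + V^2/(2g).
H1 = -0.5 + 457*1000/(1000*9.81) + 1.73^2/(2*9.81)
   = -0.5 + 46.585 + 0.1525
   = 46.238 m.
H2 = 5.1 + 273*1000/(1000*9.81) + 3.52^2/(2*9.81)
   = 5.1 + 27.829 + 0.6315
   = 33.56 m.
h_L = H1 - H2 = 46.238 - 33.56 = 12.677 m.

12.677


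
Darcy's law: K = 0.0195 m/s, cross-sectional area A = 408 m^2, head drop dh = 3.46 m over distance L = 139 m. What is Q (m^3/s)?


Darcy's law: Q = K * A * i, where i = dh/L.
Hydraulic gradient i = 3.46 / 139 = 0.024892.
Q = 0.0195 * 408 * 0.024892
  = 0.198 m^3/s.

0.198


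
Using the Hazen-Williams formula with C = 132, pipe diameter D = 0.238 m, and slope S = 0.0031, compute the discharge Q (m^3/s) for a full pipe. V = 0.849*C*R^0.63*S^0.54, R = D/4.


For a full circular pipe, R = D/4 = 0.238/4 = 0.0595 m.
V = 0.849 * 132 * 0.0595^0.63 * 0.0031^0.54
  = 0.849 * 132 * 0.169023 * 0.044191
  = 0.8371 m/s.
Pipe area A = pi*D^2/4 = pi*0.238^2/4 = 0.0445 m^2.
Q = A * V = 0.0445 * 0.8371 = 0.0372 m^3/s.

0.0372


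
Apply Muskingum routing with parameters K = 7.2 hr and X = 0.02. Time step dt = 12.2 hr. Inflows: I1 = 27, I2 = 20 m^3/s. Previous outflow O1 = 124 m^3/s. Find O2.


Muskingum coefficients:
denom = 2*K*(1-X) + dt = 2*7.2*(1-0.02) + 12.2 = 26.312.
C0 = (dt - 2*K*X)/denom = (12.2 - 2*7.2*0.02)/26.312 = 0.4527.
C1 = (dt + 2*K*X)/denom = (12.2 + 2*7.2*0.02)/26.312 = 0.4746.
C2 = (2*K*(1-X) - dt)/denom = 0.0727.
O2 = C0*I2 + C1*I1 + C2*O1
   = 0.4527*20 + 0.4746*27 + 0.0727*124
   = 30.88 m^3/s.

30.88


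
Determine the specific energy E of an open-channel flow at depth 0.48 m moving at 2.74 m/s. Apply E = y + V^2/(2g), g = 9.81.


Specific energy E = y + V^2/(2g).
Velocity head = V^2/(2g) = 2.74^2 / (2*9.81) = 7.5076 / 19.62 = 0.3827 m.
E = 0.48 + 0.3827 = 0.8627 m.

0.8627


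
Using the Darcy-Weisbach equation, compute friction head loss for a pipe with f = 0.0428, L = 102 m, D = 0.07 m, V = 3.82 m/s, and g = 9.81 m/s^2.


Darcy-Weisbach equation: h_f = f * (L/D) * V^2/(2g).
f * L/D = 0.0428 * 102/0.07 = 62.3657.
V^2/(2g) = 3.82^2 / (2*9.81) = 14.5924 / 19.62 = 0.7438 m.
h_f = 62.3657 * 0.7438 = 46.385 m.

46.385


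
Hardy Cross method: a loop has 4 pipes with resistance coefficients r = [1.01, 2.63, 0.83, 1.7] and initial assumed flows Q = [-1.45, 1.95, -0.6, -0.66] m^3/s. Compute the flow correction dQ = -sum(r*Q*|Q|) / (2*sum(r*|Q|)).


Numerator terms (r*Q*|Q|): 1.01*-1.45*|-1.45| = -2.1235; 2.63*1.95*|1.95| = 10.0006; 0.83*-0.6*|-0.6| = -0.2988; 1.7*-0.66*|-0.66| = -0.7405.
Sum of numerator = 6.8377.
Denominator terms (r*|Q|): 1.01*|-1.45| = 1.4645; 2.63*|1.95| = 5.1285; 0.83*|-0.6| = 0.498; 1.7*|-0.66| = 1.122.
2 * sum of denominator = 2 * 8.213 = 16.426.
dQ = -6.8377 / 16.426 = -0.4163 m^3/s.

-0.4163


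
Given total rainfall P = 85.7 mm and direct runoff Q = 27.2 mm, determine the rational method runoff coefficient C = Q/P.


The runoff coefficient C = runoff depth / rainfall depth.
C = 27.2 / 85.7
  = 0.3174.

0.3174


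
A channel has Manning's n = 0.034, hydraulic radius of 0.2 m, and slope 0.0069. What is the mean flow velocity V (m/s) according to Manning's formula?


Manning's equation gives V = (1/n) * R^(2/3) * S^(1/2).
First, compute R^(2/3) = 0.2^(2/3) = 0.342.
Next, S^(1/2) = 0.0069^(1/2) = 0.083066.
Then 1/n = 1/0.034 = 29.41.
V = 29.41 * 0.342 * 0.083066 = 0.8355 m/s.

0.8355


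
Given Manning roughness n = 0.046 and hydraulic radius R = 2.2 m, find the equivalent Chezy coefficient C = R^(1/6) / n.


The Chezy coefficient relates to Manning's n through C = R^(1/6) / n.
R^(1/6) = 2.2^(1/6) = 1.140435.
C = 1.140435 / 0.046 = 24.79 m^(1/2)/s.

24.79


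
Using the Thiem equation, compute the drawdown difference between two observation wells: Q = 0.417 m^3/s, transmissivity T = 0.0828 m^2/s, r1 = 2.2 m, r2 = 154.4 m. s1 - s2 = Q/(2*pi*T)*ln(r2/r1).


Thiem equation: s1 - s2 = Q/(2*pi*T) * ln(r2/r1).
ln(r2/r1) = ln(154.4/2.2) = 4.2511.
Q/(2*pi*T) = 0.417 / (2*pi*0.0828) = 0.417 / 0.5202 = 0.8015.
s1 - s2 = 0.8015 * 4.2511 = 3.4074 m.

3.4074


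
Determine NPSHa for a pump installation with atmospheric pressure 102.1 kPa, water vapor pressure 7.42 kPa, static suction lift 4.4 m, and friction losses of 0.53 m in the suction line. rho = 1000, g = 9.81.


NPSHa = p_atm/(rho*g) - z_s - hf_s - p_vap/(rho*g).
p_atm/(rho*g) = 102.1*1000 / (1000*9.81) = 10.408 m.
p_vap/(rho*g) = 7.42*1000 / (1000*9.81) = 0.756 m.
NPSHa = 10.408 - 4.4 - 0.53 - 0.756
      = 4.72 m.

4.72


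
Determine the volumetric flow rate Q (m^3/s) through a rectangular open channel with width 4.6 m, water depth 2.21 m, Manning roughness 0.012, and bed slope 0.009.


For a rectangular channel, the cross-sectional area A = b * y = 4.6 * 2.21 = 10.17 m^2.
The wetted perimeter P = b + 2y = 4.6 + 2*2.21 = 9.02 m.
Hydraulic radius R = A/P = 10.17/9.02 = 1.1271 m.
Velocity V = (1/n)*R^(2/3)*S^(1/2) = (1/0.012)*1.1271^(2/3)*0.009^(1/2) = 8.5619 m/s.
Discharge Q = A * V = 10.17 * 8.5619 = 87.04 m^3/s.

87.04


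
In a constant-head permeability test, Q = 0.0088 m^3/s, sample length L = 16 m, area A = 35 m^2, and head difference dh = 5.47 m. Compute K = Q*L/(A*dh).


From K = Q*L / (A*dh):
Numerator: Q*L = 0.0088 * 16 = 0.1408.
Denominator: A*dh = 35 * 5.47 = 191.45.
K = 0.1408 / 191.45 = 0.000735 m/s.

0.000735


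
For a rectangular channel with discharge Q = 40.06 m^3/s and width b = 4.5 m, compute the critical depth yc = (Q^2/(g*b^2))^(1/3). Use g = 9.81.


Using yc = (Q^2 / (g * b^2))^(1/3):
Q^2 = 40.06^2 = 1604.8.
g * b^2 = 9.81 * 4.5^2 = 9.81 * 20.25 = 198.65.
Q^2 / (g*b^2) = 1604.8 / 198.65 = 8.0785.
yc = 8.0785^(1/3) = 2.0065 m.

2.0065


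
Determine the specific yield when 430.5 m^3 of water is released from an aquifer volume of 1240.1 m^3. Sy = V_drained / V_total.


Specific yield Sy = Volume drained / Total volume.
Sy = 430.5 / 1240.1
   = 0.3471.

0.3471


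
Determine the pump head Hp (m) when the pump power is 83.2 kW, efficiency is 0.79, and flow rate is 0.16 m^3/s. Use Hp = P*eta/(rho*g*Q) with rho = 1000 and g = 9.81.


Pump head formula: Hp = P * eta / (rho * g * Q).
Numerator: P * eta = 83.2 * 1000 * 0.79 = 65728.0 W.
Denominator: rho * g * Q = 1000 * 9.81 * 0.16 = 1569.6.
Hp = 65728.0 / 1569.6 = 41.88 m.

41.88


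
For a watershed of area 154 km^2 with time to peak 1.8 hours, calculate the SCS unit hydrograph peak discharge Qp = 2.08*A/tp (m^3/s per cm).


SCS formula: Qp = 2.08 * A / tp.
Qp = 2.08 * 154 / 1.8
   = 320.32 / 1.8
   = 177.96 m^3/s per cm.

177.96


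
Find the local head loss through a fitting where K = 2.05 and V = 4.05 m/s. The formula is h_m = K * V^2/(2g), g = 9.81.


Minor loss formula: h_m = K * V^2/(2g).
V^2 = 4.05^2 = 16.4025.
V^2/(2g) = 16.4025 / 19.62 = 0.836 m.
h_m = 2.05 * 0.836 = 1.7138 m.

1.7138


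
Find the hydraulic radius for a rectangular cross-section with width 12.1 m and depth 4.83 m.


For a rectangular section:
Flow area A = b * y = 12.1 * 4.83 = 58.44 m^2.
Wetted perimeter P = b + 2y = 12.1 + 2*4.83 = 21.76 m.
Hydraulic radius R = A/P = 58.44 / 21.76 = 2.6858 m.

2.6858


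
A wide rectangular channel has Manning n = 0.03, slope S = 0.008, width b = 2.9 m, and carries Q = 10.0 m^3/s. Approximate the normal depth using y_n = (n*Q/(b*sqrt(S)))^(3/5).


We use the wide-channel approximation y_n = (n*Q/(b*sqrt(S)))^(3/5).
sqrt(S) = sqrt(0.008) = 0.089443.
Numerator: n*Q = 0.03 * 10.0 = 0.3.
Denominator: b*sqrt(S) = 2.9 * 0.089443 = 0.259385.
arg = 1.1566.
y_n = 1.1566^(3/5) = 1.0912 m.

1.0912


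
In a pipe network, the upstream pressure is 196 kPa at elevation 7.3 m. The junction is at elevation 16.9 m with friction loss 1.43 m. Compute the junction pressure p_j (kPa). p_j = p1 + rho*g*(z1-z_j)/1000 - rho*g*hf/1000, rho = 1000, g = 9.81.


Junction pressure: p_j = p1 + rho*g*(z1 - z_j)/1000 - rho*g*hf/1000.
Elevation term = 1000*9.81*(7.3 - 16.9)/1000 = -94.176 kPa.
Friction term = 1000*9.81*1.43/1000 = 14.028 kPa.
p_j = 196 + -94.176 - 14.028 = 87.8 kPa.

87.8


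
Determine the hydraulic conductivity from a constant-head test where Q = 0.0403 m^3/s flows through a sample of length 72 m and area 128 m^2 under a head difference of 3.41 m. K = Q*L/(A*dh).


From K = Q*L / (A*dh):
Numerator: Q*L = 0.0403 * 72 = 2.9016.
Denominator: A*dh = 128 * 3.41 = 436.48.
K = 2.9016 / 436.48 = 0.006648 m/s.

0.006648


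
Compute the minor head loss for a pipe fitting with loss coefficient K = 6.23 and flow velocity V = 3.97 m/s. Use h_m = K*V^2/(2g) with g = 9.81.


Minor loss formula: h_m = K * V^2/(2g).
V^2 = 3.97^2 = 15.7609.
V^2/(2g) = 15.7609 / 19.62 = 0.8033 m.
h_m = 6.23 * 0.8033 = 5.0046 m.

5.0046


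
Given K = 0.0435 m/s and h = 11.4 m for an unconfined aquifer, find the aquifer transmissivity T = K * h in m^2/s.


Transmissivity is defined as T = K * h.
T = 0.0435 * 11.4
  = 0.4959 m^2/s.

0.4959


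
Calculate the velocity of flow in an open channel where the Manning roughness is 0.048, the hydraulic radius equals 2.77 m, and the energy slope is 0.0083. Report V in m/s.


Manning's equation gives V = (1/n) * R^(2/3) * S^(1/2).
First, compute R^(2/3) = 2.77^(2/3) = 1.9724.
Next, S^(1/2) = 0.0083^(1/2) = 0.091104.
Then 1/n = 1/0.048 = 20.83.
V = 20.83 * 1.9724 * 0.091104 = 3.7436 m/s.

3.7436


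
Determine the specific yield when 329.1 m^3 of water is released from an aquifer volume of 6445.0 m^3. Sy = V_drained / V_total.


Specific yield Sy = Volume drained / Total volume.
Sy = 329.1 / 6445.0
   = 0.0511.

0.0511


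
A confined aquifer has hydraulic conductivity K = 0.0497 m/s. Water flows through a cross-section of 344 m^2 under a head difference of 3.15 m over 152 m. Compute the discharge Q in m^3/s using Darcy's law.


Darcy's law: Q = K * A * i, where i = dh/L.
Hydraulic gradient i = 3.15 / 152 = 0.020724.
Q = 0.0497 * 344 * 0.020724
  = 0.3543 m^3/s.

0.3543


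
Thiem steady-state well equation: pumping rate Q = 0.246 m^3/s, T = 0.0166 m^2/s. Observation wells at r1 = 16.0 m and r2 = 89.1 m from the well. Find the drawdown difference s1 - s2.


Thiem equation: s1 - s2 = Q/(2*pi*T) * ln(r2/r1).
ln(r2/r1) = ln(89.1/16.0) = 1.7172.
Q/(2*pi*T) = 0.246 / (2*pi*0.0166) = 0.246 / 0.1043 = 2.3586.
s1 - s2 = 2.3586 * 1.7172 = 4.0501 m.

4.0501


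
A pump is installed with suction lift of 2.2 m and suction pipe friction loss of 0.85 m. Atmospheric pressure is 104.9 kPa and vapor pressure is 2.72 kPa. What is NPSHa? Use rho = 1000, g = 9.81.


NPSHa = p_atm/(rho*g) - z_s - hf_s - p_vap/(rho*g).
p_atm/(rho*g) = 104.9*1000 / (1000*9.81) = 10.693 m.
p_vap/(rho*g) = 2.72*1000 / (1000*9.81) = 0.277 m.
NPSHa = 10.693 - 2.2 - 0.85 - 0.277
      = 7.37 m.

7.37


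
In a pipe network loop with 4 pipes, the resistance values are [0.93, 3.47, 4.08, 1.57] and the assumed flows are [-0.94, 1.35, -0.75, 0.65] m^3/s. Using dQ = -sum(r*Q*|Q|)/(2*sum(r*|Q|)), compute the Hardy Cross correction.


Numerator terms (r*Q*|Q|): 0.93*-0.94*|-0.94| = -0.8217; 3.47*1.35*|1.35| = 6.3241; 4.08*-0.75*|-0.75| = -2.295; 1.57*0.65*|0.65| = 0.6633.
Sum of numerator = 3.8707.
Denominator terms (r*|Q|): 0.93*|-0.94| = 0.8742; 3.47*|1.35| = 4.6845; 4.08*|-0.75| = 3.06; 1.57*|0.65| = 1.0205.
2 * sum of denominator = 2 * 9.6392 = 19.2784.
dQ = -3.8707 / 19.2784 = -0.2008 m^3/s.

-0.2008


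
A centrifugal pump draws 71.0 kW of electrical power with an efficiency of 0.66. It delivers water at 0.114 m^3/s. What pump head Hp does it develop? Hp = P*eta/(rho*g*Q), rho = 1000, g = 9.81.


Pump head formula: Hp = P * eta / (rho * g * Q).
Numerator: P * eta = 71.0 * 1000 * 0.66 = 46860.0 W.
Denominator: rho * g * Q = 1000 * 9.81 * 0.114 = 1118.34.
Hp = 46860.0 / 1118.34 = 41.9 m.

41.9


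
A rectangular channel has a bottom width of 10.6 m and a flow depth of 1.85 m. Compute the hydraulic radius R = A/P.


For a rectangular section:
Flow area A = b * y = 10.6 * 1.85 = 19.61 m^2.
Wetted perimeter P = b + 2y = 10.6 + 2*1.85 = 14.3 m.
Hydraulic radius R = A/P = 19.61 / 14.3 = 1.3713 m.

1.3713


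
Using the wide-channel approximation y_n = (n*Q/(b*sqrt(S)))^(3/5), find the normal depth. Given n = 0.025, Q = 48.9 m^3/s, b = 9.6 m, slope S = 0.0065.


We use the wide-channel approximation y_n = (n*Q/(b*sqrt(S)))^(3/5).
sqrt(S) = sqrt(0.0065) = 0.080623.
Numerator: n*Q = 0.025 * 48.9 = 1.2225.
Denominator: b*sqrt(S) = 9.6 * 0.080623 = 0.773981.
arg = 1.5795.
y_n = 1.5795^(3/5) = 1.3156 m.

1.3156


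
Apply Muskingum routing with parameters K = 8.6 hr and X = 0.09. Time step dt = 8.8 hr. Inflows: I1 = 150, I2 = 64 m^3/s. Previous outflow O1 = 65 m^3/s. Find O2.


Muskingum coefficients:
denom = 2*K*(1-X) + dt = 2*8.6*(1-0.09) + 8.8 = 24.452.
C0 = (dt - 2*K*X)/denom = (8.8 - 2*8.6*0.09)/24.452 = 0.2966.
C1 = (dt + 2*K*X)/denom = (8.8 + 2*8.6*0.09)/24.452 = 0.4232.
C2 = (2*K*(1-X) - dt)/denom = 0.2802.
O2 = C0*I2 + C1*I1 + C2*O1
   = 0.2966*64 + 0.4232*150 + 0.2802*65
   = 100.68 m^3/s.

100.68


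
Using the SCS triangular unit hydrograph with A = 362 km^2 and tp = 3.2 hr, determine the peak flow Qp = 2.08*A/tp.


SCS formula: Qp = 2.08 * A / tp.
Qp = 2.08 * 362 / 3.2
   = 752.96 / 3.2
   = 235.3 m^3/s per cm.

235.3


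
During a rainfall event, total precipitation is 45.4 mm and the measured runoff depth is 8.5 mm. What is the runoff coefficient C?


The runoff coefficient C = runoff depth / rainfall depth.
C = 8.5 / 45.4
  = 0.1872.

0.1872


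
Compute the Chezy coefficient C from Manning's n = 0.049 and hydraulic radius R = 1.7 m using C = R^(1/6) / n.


The Chezy coefficient relates to Manning's n through C = R^(1/6) / n.
R^(1/6) = 1.7^(1/6) = 1.092467.
C = 1.092467 / 0.049 = 22.3 m^(1/2)/s.

22.3


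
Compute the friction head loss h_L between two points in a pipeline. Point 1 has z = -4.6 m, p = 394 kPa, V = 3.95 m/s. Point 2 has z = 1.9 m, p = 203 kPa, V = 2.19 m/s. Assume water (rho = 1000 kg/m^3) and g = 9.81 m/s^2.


Total head at each section: H = z + p/(rho*g) + V^2/(2g).
H1 = -4.6 + 394*1000/(1000*9.81) + 3.95^2/(2*9.81)
   = -4.6 + 40.163 + 0.7952
   = 36.358 m.
H2 = 1.9 + 203*1000/(1000*9.81) + 2.19^2/(2*9.81)
   = 1.9 + 20.693 + 0.2444
   = 22.838 m.
h_L = H1 - H2 = 36.358 - 22.838 = 13.521 m.

13.521


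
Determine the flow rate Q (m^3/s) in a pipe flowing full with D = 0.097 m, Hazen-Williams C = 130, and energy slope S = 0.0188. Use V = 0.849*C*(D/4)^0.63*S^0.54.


For a full circular pipe, R = D/4 = 0.097/4 = 0.0243 m.
V = 0.849 * 130 * 0.0243^0.63 * 0.0188^0.54
  = 0.849 * 130 * 0.096021 * 0.116962
  = 1.2396 m/s.
Pipe area A = pi*D^2/4 = pi*0.097^2/4 = 0.0074 m^2.
Q = A * V = 0.0074 * 1.2396 = 0.0092 m^3/s.

0.0092


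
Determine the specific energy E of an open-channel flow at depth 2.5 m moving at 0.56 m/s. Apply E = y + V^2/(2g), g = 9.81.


Specific energy E = y + V^2/(2g).
Velocity head = V^2/(2g) = 0.56^2 / (2*9.81) = 0.3136 / 19.62 = 0.016 m.
E = 2.5 + 0.016 = 2.516 m.

2.516


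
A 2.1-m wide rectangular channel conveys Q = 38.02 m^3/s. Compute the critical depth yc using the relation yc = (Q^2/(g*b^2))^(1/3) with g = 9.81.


Using yc = (Q^2 / (g * b^2))^(1/3):
Q^2 = 38.02^2 = 1445.52.
g * b^2 = 9.81 * 2.1^2 = 9.81 * 4.41 = 43.26.
Q^2 / (g*b^2) = 1445.52 / 43.26 = 33.4147.
yc = 33.4147^(1/3) = 3.2209 m.

3.2209


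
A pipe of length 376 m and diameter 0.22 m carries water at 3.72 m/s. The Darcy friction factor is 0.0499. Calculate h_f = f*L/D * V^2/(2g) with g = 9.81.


Darcy-Weisbach equation: h_f = f * (L/D) * V^2/(2g).
f * L/D = 0.0499 * 376/0.22 = 85.2836.
V^2/(2g) = 3.72^2 / (2*9.81) = 13.8384 / 19.62 = 0.7053 m.
h_f = 85.2836 * 0.7053 = 60.152 m.

60.152


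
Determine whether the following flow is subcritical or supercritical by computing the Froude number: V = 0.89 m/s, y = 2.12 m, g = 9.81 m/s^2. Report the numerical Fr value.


The Froude number is defined as Fr = V / sqrt(g*y).
g*y = 9.81 * 2.12 = 20.7972.
sqrt(g*y) = sqrt(20.7972) = 4.5604.
Fr = 0.89 / 4.5604 = 0.1952.
Since Fr < 1, the flow is subcritical.

0.1952


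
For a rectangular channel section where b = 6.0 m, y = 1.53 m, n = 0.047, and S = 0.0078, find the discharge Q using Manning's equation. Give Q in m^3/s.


For a rectangular channel, the cross-sectional area A = b * y = 6.0 * 1.53 = 9.18 m^2.
The wetted perimeter P = b + 2y = 6.0 + 2*1.53 = 9.06 m.
Hydraulic radius R = A/P = 9.18/9.06 = 1.0132 m.
Velocity V = (1/n)*R^(2/3)*S^(1/2) = (1/0.047)*1.0132^(2/3)*0.0078^(1/2) = 1.8957 m/s.
Discharge Q = A * V = 9.18 * 1.8957 = 17.402 m^3/s.

17.402
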